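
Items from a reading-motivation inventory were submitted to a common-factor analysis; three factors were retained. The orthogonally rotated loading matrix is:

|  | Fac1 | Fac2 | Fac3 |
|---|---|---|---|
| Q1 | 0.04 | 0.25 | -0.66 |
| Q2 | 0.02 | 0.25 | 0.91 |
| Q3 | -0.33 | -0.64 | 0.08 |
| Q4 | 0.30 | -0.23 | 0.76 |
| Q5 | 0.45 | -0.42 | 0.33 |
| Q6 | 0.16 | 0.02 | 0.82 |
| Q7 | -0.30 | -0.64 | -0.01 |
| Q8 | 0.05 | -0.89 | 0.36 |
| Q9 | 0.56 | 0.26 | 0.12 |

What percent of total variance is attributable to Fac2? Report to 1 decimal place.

22.6%

SS loadings for Fac2 = 0.25² + 0.25² + (-0.64)² + (-0.23)² + (-0.42)² + 0.02² + (-0.64)² + (-0.89)² + 0.26² = 2.0336
With 9 standardized items, total variance = 9. Proportion = 2.0336/9 = 0.2260 → 22.60%.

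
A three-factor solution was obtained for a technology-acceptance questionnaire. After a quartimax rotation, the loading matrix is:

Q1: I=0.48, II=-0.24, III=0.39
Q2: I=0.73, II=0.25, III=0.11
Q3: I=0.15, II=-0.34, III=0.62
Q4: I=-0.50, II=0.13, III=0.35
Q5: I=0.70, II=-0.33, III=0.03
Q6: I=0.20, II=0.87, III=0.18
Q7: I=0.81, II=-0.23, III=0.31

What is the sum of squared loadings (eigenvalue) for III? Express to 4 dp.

SS loadings for III = 0.39² + 0.11² + 0.62² + 0.35² + 0.03² + 0.18² + 0.31² = 0.1521 + 0.0121 + 0.3844 + 0.1225 + 0.0009 + 0.0324 + 0.0961 = 0.8005

0.8005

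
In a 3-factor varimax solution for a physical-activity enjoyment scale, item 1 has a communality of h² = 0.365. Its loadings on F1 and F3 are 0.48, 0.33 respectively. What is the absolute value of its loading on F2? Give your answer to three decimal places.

0.160

Under orthogonal rotation h² = Σλ², so λ_F2² = h² − (0.3393) = 0.365 − 0.3393 = 0.0257.
|λ| = √0.0257 = 0.1603.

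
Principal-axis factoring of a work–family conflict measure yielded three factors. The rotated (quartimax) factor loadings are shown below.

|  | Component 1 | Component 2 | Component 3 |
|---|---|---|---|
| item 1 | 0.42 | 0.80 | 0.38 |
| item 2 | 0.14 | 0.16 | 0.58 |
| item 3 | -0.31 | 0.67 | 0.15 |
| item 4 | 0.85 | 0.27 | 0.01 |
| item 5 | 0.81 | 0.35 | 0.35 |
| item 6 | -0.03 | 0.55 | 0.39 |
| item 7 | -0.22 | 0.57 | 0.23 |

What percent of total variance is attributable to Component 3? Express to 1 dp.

SS loadings for Component 3 = 0.38² + 0.58² + 0.15² + 0.01² + 0.35² + 0.39² + 0.23² = 0.8309
With 7 standardized items, total variance = 7. Proportion = 0.8309/7 = 0.1187 → 11.87%.

11.9%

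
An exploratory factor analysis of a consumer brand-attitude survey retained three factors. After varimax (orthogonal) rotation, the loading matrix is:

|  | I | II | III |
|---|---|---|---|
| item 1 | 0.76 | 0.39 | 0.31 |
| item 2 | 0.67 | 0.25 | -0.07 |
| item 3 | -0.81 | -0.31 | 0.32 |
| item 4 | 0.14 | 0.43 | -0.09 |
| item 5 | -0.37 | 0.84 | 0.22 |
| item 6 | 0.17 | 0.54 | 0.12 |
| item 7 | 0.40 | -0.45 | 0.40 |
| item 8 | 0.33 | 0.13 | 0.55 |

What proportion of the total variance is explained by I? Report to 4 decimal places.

0.2671

SS loadings for I = 0.76² + 0.67² + (-0.81)² + 0.14² + (-0.37)² + 0.17² + 0.40² + 0.33² = 2.1369
Proportion of variance = 2.1369 / 8 = 0.2671.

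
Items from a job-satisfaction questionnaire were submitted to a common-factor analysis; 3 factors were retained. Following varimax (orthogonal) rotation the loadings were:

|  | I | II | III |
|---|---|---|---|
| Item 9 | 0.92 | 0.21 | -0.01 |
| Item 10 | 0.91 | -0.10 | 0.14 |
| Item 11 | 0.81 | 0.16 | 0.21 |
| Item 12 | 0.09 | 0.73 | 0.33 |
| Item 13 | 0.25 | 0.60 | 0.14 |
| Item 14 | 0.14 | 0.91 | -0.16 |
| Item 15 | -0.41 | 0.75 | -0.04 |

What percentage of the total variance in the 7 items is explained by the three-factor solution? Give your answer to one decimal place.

73.9%

SS loadings by factor: 2.5889, 2.3632, 0.2195; total = 5.1716.
Total variance with 7 standardized items is 7, so the solution explains 5.1716/7 = 0.7388 = 73.88%.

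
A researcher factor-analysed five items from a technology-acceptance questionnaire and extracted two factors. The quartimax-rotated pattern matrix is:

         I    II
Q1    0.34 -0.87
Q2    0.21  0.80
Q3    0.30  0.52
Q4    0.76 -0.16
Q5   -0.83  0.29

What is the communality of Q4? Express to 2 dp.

0.60

h² = 0.76² + (-0.16)² = 0.5776 + 0.0256 = 0.6032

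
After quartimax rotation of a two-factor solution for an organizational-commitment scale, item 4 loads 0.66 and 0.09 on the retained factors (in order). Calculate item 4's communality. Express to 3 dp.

h² = 0.66² + 0.09² = 0.4356 + 0.0081 = 0.4437

0.444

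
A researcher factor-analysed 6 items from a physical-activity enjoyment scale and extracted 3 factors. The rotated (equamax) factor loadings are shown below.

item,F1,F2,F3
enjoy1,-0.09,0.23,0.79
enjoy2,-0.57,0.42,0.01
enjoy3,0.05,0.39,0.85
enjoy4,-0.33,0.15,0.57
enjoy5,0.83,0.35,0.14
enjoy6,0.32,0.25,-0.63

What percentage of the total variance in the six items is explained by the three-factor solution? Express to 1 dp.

Communalities: 0.6851, 0.5014, 0.8771, 0.4563, 0.8310, 0.5618; Σh² = 3.9127.
Total variance with 6 standardized items is 6, so the solution explains 3.9127/6 = 0.6521 = 65.21%.

65.2%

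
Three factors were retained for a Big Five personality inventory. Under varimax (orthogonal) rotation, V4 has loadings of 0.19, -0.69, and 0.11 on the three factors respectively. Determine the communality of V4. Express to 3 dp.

h² = 0.19² + (-0.69)² + 0.11² = 0.0361 + 0.4761 + 0.0121 = 0.5243

0.524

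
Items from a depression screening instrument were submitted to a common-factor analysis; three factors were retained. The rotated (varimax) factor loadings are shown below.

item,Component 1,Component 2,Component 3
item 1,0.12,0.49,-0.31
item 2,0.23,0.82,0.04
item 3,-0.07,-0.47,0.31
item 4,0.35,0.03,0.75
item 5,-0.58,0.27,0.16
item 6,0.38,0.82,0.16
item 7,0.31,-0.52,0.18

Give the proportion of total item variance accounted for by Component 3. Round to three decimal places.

SS loadings for Component 3 = (-0.31)² + 0.04² + 0.31² + 0.75² + 0.16² + 0.16² + 0.18² = 0.8399
Proportion of variance = 0.8399 / 7 = 0.1200.

0.120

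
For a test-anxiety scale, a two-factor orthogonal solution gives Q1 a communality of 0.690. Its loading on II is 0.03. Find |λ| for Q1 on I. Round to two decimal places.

0.83

Under orthogonal rotation h² = Σλ², so λ_I² = h² − (0.0009) = 0.690 − 0.0009 = 0.6891.
|λ| = √0.6891 = 0.8301.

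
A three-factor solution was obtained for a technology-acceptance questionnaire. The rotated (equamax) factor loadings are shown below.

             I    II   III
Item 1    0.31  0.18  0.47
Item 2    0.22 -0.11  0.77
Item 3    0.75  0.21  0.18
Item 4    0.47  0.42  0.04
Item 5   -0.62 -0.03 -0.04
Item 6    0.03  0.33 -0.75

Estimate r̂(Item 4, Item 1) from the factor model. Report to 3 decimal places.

r̂ = Σ λ_i·λ_j across factors = (0.47)(0.31) + (0.42)(0.18) + (0.04)(0.47)
  = +0.1457 +0.0756 +0.0188 = 0.2401

0.240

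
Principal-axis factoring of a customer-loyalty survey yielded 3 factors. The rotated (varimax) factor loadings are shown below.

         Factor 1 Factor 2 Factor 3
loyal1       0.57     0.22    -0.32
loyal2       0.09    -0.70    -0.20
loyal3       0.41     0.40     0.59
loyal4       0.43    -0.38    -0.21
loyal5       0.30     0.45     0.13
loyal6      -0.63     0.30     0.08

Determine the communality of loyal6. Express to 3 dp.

h² = (-0.63)² + 0.30² + 0.08² = 0.3969 + 0.0900 + 0.0064 = 0.4933

0.493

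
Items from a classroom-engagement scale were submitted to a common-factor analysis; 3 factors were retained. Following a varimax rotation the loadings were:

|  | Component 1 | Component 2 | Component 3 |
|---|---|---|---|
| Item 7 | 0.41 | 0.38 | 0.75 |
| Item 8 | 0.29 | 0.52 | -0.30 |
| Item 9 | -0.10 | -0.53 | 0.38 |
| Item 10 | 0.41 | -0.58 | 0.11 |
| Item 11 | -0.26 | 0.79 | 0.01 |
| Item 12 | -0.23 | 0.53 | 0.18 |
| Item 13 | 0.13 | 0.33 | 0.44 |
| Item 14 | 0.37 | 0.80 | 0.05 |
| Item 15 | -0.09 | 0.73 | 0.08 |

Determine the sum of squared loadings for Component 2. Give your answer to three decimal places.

SS loadings for Component 2 = 0.38² + 0.52² + (-0.53)² + (-0.58)² + 0.79² + 0.53² + 0.33² + 0.80² + 0.73² = 0.1444 + 0.2704 + 0.2809 + 0.3364 + 0.6241 + 0.2809 + 0.1089 + 0.6400 + 0.5329 = 3.2189

3.219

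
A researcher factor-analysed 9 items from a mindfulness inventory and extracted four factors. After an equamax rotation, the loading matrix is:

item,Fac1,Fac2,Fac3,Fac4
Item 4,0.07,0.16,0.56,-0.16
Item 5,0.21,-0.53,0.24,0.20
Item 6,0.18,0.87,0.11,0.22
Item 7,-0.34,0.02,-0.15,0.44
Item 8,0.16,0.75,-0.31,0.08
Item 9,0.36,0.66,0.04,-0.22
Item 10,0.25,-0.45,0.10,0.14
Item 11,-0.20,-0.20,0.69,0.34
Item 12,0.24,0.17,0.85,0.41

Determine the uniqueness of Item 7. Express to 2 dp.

h² = (-0.34)² + 0.02² + (-0.15)² + 0.44² = 0.1156 + 0.0004 + 0.0225 + 0.1936 = 0.3321
Uniqueness u² = 1 − h² = 1 − 0.3321 = 0.6679

0.67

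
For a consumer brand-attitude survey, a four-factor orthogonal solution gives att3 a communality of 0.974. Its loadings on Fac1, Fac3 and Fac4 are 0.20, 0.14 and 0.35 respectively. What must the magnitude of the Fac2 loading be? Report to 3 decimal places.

0.890

Under orthogonal rotation h² = Σλ², so λ_Fac2² = h² − (0.1821) = 0.974 − 0.1821 = 0.7919.
|λ| = √0.7919 = 0.8899.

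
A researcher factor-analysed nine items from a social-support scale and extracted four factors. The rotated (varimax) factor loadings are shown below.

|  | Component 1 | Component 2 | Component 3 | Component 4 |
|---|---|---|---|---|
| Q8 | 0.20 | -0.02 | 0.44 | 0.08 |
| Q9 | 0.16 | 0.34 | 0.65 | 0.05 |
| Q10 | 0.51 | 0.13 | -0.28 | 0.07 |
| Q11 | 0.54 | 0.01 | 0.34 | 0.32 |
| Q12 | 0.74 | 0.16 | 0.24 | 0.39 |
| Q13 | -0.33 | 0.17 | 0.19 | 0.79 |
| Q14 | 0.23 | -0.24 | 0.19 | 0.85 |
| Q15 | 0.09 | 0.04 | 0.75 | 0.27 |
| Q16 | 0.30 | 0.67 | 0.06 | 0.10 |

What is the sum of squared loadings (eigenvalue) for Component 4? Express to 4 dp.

SS loadings for Component 4 = 0.08² + 0.05² + 0.07² + 0.32² + 0.39² + 0.79² + 0.85² + 0.27² + 0.10² = 0.0064 + 0.0025 + 0.0049 + 0.1024 + 0.1521 + 0.6241 + 0.7225 + 0.0729 + 0.0100 = 1.6978

1.6978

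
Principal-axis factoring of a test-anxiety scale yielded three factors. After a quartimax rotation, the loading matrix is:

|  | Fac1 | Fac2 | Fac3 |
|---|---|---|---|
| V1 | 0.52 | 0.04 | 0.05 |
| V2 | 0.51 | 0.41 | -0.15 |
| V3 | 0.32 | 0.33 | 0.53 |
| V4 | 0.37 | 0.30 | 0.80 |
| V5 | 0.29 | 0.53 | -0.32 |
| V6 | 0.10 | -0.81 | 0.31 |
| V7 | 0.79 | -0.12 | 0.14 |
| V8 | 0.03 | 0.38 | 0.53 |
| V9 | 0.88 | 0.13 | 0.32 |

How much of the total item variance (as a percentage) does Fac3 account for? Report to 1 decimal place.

17.2%

SS loadings for Fac3 = 0.05² + (-0.15)² + 0.53² + 0.80² + (-0.32)² + 0.31² + 0.14² + 0.53² + 0.32² = 1.5473
With 9 standardized items, total variance = 9. Proportion = 1.5473/9 = 0.1719 → 17.19%.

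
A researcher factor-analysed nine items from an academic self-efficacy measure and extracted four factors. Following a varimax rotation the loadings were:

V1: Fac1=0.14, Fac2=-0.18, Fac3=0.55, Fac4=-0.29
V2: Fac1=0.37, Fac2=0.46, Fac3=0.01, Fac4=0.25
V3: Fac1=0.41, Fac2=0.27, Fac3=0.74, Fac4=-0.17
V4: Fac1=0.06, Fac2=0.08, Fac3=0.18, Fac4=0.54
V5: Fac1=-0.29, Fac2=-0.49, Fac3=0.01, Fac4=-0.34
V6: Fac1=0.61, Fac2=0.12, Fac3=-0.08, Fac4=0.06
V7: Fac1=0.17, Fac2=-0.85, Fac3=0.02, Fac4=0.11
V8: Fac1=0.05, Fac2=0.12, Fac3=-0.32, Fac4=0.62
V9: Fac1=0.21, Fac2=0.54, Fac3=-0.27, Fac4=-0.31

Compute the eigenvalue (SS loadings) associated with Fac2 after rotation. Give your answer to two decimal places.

SS loadings for Fac2 = (-0.18)² + 0.46² + 0.27² + 0.08² + (-0.49)² + 0.12² + (-0.85)² + 0.12² + 0.54² = 0.0324 + 0.2116 + 0.0729 + 0.0064 + 0.2401 + 0.0144 + 0.7225 + 0.0144 + 0.2916 = 1.6063

1.61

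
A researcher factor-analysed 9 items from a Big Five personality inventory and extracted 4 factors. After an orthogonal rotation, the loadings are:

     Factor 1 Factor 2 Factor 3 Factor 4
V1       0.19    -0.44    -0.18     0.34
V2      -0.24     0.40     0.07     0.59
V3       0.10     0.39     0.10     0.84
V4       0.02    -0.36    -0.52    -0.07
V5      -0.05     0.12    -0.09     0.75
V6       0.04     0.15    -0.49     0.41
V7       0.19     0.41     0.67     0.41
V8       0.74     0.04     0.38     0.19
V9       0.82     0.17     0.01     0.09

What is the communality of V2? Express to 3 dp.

0.571

h² = (-0.24)² + 0.40² + 0.07² + 0.59² = 0.0576 + 0.1600 + 0.0049 + 0.3481 = 0.5706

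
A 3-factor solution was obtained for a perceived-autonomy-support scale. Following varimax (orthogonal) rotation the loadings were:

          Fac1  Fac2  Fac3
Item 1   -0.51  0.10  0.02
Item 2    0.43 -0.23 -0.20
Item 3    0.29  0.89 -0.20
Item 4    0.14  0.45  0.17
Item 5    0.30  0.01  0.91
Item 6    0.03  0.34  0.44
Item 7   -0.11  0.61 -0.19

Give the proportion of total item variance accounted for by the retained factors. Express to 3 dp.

SS loadings by factor: 0.6517, 1.5453, 1.1671; total = 3.3641.
Total variance with 7 standardized items is 7, so the solution explains 3.3641/7 = 0.4806.

0.481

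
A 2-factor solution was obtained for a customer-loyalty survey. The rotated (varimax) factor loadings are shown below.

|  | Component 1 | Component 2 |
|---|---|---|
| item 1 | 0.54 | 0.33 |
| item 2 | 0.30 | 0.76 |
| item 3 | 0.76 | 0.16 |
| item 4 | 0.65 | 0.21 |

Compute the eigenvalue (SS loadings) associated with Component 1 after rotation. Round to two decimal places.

SS loadings for Component 1 = 0.54² + 0.30² + 0.76² + 0.65² = 0.2916 + 0.0900 + 0.5776 + 0.4225 = 1.3817

1.38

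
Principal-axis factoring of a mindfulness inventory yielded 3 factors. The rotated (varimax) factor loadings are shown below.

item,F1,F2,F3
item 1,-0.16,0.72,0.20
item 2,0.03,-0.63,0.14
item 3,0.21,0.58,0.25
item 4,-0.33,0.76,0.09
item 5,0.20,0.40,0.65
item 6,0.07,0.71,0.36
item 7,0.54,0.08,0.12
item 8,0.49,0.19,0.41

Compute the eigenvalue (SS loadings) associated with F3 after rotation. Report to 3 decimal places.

SS loadings for F3 = 0.20² + 0.14² + 0.25² + 0.09² + 0.65² + 0.36² + 0.12² + 0.41² = 0.0400 + 0.0196 + 0.0625 + 0.0081 + 0.4225 + 0.1296 + 0.0144 + 0.1681 = 0.8648

0.865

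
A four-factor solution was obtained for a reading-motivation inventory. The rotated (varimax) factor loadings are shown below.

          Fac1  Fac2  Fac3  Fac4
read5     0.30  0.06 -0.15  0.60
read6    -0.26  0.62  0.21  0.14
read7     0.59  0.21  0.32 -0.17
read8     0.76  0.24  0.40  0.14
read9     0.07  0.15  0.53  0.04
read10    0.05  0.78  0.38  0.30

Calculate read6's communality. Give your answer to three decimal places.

0.516

h² = (-0.26)² + 0.62² + 0.21² + 0.14² = 0.0676 + 0.3844 + 0.0441 + 0.0196 = 0.5157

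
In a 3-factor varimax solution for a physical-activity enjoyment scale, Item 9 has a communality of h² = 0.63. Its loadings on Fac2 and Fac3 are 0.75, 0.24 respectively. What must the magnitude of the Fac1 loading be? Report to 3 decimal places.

0.099

Under orthogonal rotation h² = Σλ², so λ_Fac1² = h² − (0.6201) = 0.63 − 0.6201 = 0.0099.
|λ| = √0.0099 = 0.0995.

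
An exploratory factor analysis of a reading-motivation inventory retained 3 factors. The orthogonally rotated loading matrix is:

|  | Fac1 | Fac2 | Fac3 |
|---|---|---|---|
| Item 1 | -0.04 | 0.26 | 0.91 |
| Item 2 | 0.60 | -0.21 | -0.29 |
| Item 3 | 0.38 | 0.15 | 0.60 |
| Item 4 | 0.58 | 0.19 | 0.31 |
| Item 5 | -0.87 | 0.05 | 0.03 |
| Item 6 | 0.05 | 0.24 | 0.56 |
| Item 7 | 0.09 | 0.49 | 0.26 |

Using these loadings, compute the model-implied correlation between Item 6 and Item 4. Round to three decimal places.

0.248

r̂ = Σ λ_i·λ_j across factors = (0.05)(0.58) + (0.24)(0.19) + (0.56)(0.31)
  = +0.0290 +0.0456 +0.1736 = 0.2482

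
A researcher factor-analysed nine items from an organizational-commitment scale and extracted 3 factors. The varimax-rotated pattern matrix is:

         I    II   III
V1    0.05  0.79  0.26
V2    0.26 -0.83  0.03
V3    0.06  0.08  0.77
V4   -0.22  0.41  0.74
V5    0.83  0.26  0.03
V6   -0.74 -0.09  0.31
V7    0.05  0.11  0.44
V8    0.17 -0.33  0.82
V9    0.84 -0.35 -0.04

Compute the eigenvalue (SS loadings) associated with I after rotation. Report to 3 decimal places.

SS loadings for I = 0.05² + 0.26² + 0.06² + (-0.22)² + 0.83² + (-0.74)² + 0.05² + 0.17² + 0.84² = 0.0025 + 0.0676 + 0.0036 + 0.0484 + 0.6889 + 0.5476 + 0.0025 + 0.0289 + 0.7056 = 2.0956

2.096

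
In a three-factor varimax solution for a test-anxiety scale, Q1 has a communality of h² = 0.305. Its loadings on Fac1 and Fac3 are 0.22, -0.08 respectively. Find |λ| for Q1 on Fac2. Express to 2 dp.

0.50

Under orthogonal rotation h² = Σλ², so λ_Fac2² = h² − (0.0548) = 0.305 − 0.0548 = 0.2502.
|λ| = √0.2502 = 0.5002.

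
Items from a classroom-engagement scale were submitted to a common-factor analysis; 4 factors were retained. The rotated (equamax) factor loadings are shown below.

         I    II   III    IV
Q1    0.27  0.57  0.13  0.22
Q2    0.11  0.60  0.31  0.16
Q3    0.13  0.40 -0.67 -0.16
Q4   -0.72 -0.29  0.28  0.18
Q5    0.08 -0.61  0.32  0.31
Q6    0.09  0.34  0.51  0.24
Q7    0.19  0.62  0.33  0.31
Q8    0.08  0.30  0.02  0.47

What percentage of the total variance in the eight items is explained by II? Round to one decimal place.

SS loadings for II = 0.57² + 0.60² + 0.40² + (-0.29)² + (-0.61)² + 0.34² + 0.62² + 0.30² = 1.8911
With 8 standardized items, total variance = 8. Proportion = 1.8911/8 = 0.2364 → 23.64%.

23.6%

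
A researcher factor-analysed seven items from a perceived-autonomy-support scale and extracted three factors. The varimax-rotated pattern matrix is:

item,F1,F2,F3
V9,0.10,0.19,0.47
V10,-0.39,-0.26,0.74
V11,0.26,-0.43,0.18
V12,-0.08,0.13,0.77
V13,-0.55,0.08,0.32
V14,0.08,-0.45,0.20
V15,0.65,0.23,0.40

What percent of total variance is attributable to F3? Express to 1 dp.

SS loadings for F3 = 0.47² + 0.74² + 0.18² + 0.77² + 0.32² + 0.20² + 0.40² = 1.6962
With 7 standardized items, total variance = 7. Proportion = 1.6962/7 = 0.2423 → 24.23%.

24.2%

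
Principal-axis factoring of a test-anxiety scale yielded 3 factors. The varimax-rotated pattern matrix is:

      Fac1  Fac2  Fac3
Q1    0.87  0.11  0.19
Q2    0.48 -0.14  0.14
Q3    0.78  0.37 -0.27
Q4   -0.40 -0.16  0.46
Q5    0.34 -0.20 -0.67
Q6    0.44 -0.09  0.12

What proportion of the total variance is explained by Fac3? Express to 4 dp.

SS loadings for Fac3 = 0.19² + 0.14² + (-0.27)² + 0.46² + (-0.67)² + 0.12² = 0.8035
Proportion of variance = 0.8035 / 6 = 0.1339.

0.1339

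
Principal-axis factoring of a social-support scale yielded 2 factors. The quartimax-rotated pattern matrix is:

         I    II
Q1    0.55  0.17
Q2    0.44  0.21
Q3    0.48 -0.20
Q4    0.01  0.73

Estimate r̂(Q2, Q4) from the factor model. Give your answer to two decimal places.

r̂ = Σ λ_i·λ_j across factors = (0.44)(0.01) + (0.21)(0.73)
  = +0.0044 +0.1533 = 0.1577

0.16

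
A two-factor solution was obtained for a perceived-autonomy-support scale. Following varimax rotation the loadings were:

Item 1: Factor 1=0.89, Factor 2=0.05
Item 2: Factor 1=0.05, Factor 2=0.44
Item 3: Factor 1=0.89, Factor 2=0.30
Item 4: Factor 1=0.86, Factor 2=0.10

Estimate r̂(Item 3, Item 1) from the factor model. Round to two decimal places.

r̂ = Σ λ_i·λ_j across factors = (0.89)(0.89) + (0.30)(0.05)
  = +0.7921 +0.0150 = 0.8071

0.81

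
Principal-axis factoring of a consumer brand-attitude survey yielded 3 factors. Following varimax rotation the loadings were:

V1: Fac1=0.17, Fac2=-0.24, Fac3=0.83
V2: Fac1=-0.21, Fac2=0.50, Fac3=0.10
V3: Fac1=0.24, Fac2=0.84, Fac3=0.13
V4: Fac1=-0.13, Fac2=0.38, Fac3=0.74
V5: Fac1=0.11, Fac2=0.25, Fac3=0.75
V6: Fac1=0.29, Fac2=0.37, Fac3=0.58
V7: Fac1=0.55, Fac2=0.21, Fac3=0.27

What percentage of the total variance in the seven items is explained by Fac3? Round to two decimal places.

SS loadings for Fac3 = 0.83² + 0.10² + 0.13² + 0.74² + 0.75² + 0.58² + 0.27² = 2.2352
With 7 standardized items, total variance = 7. Proportion = 2.2352/7 = 0.3193 → 31.93%.

31.93%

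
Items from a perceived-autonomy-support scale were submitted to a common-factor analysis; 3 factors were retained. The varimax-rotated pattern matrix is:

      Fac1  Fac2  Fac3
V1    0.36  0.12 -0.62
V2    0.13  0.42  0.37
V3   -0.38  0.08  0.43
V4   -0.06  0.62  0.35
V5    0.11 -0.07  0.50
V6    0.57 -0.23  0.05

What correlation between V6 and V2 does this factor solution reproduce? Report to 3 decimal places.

r̂ = Σ λ_i·λ_j across factors = (0.57)(0.13) + (-0.23)(0.42) + (0.05)(0.37)
  = +0.0741 -0.0966 +0.0185 = -0.0040

-0.004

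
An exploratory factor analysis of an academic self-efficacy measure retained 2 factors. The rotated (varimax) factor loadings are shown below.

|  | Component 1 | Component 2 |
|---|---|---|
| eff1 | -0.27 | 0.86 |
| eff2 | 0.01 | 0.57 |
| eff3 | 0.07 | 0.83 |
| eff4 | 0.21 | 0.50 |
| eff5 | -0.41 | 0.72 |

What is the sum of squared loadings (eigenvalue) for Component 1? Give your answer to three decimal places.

0.290

SS loadings for Component 1 = (-0.27)² + 0.01² + 0.07² + 0.21² + (-0.41)² = 0.0729 + 0.0001 + 0.0049 + 0.0441 + 0.1681 = 0.2901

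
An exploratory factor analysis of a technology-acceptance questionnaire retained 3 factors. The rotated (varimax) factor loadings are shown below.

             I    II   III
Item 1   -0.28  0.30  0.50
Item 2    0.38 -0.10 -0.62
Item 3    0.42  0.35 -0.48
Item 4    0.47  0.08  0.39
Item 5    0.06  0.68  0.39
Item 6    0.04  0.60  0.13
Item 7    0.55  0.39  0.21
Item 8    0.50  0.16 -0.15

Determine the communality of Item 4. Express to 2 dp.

0.38

h² = 0.47² + 0.08² + 0.39² = 0.2209 + 0.0064 + 0.1521 = 0.3794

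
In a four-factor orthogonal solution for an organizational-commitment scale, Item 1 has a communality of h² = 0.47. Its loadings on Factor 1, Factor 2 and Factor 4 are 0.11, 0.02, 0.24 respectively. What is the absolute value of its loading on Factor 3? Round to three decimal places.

Under orthogonal rotation h² = Σλ², so λ_Factor 3² = h² − (0.0701) = 0.47 − 0.0701 = 0.3999.
|λ| = √0.3999 = 0.6324.

0.632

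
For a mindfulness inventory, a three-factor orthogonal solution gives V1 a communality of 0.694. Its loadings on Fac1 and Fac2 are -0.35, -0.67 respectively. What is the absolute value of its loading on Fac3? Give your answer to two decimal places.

Under orthogonal rotation h² = Σλ², so λ_Fac3² = h² − (0.5714) = 0.694 − 0.5714 = 0.1226.
|λ| = √0.1226 = 0.3501.

0.35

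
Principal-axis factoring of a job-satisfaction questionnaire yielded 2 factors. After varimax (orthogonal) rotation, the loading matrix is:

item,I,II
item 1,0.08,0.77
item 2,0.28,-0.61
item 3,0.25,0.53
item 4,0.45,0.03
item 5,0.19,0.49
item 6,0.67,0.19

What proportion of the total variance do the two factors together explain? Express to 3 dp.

Communalities: 0.5993, 0.4505, 0.3434, 0.2034, 0.2762, 0.4850; Σh² = 2.3578.
Total variance with 6 standardized items is 6, so the solution explains 2.3578/6 = 0.3930.

0.393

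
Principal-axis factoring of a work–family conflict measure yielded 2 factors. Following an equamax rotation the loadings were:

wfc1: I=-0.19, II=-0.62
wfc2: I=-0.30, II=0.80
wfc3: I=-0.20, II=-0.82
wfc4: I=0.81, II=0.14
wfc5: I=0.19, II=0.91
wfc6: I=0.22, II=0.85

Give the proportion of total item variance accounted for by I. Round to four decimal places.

SS loadings for I = (-0.19)² + (-0.30)² + (-0.20)² + 0.81² + 0.19² + 0.22² = 0.9067
Proportion of variance = 0.9067 / 6 = 0.1511.

0.1511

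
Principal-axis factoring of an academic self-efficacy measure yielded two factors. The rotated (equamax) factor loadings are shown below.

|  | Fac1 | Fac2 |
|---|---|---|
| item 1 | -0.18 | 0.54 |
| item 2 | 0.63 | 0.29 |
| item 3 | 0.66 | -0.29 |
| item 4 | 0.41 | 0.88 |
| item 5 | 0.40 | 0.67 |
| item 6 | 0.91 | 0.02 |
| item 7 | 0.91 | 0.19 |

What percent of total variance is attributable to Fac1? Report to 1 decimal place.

40.7%

SS loadings for Fac1 = (-0.18)² + 0.63² + 0.66² + 0.41² + 0.40² + 0.91² + 0.91² = 2.8492
With 7 standardized items, total variance = 7. Proportion = 2.8492/7 = 0.4070 → 40.70%.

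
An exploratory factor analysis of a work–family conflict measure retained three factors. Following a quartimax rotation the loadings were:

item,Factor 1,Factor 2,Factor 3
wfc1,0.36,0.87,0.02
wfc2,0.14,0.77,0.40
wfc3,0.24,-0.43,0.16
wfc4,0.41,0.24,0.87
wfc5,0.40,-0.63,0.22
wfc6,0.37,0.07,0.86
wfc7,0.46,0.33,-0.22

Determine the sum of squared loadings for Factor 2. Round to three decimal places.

2.103

SS loadings for Factor 2 = 0.87² + 0.77² + (-0.43)² + 0.24² + (-0.63)² + 0.07² + 0.33² = 0.7569 + 0.5929 + 0.1849 + 0.0576 + 0.3969 + 0.0049 + 0.1089 = 2.1030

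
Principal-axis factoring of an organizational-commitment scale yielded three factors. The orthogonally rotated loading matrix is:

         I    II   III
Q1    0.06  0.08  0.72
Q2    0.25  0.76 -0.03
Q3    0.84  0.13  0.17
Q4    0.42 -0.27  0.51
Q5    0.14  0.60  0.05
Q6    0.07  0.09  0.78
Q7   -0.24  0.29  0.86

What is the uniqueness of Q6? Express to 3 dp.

h² = 0.07² + 0.09² + 0.78² = 0.0049 + 0.0081 + 0.6084 = 0.6214
Uniqueness u² = 1 − h² = 1 − 0.6214 = 0.3786

0.379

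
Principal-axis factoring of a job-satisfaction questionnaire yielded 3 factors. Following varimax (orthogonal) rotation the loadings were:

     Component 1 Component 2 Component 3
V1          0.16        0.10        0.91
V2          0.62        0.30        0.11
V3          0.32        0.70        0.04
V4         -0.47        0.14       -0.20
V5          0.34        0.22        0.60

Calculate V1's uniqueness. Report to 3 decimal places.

0.136

h² = 0.16² + 0.10² + 0.91² = 0.0256 + 0.0100 + 0.8281 = 0.8637
Uniqueness u² = 1 − h² = 1 − 0.8637 = 0.1363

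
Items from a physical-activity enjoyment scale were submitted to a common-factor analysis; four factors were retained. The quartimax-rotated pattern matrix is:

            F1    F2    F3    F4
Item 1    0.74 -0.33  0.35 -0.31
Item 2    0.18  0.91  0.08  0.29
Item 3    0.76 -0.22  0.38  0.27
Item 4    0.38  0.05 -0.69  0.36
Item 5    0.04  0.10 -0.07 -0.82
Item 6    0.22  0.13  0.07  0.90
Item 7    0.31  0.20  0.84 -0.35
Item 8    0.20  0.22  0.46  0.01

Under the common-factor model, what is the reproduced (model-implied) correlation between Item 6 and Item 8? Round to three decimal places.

r̂ = Σ λ_i·λ_j across factors = (0.22)(0.20) + (0.13)(0.22) + (0.07)(0.46) + (0.90)(0.01)
  = +0.0440 +0.0286 +0.0322 +0.0090 = 0.1138

0.114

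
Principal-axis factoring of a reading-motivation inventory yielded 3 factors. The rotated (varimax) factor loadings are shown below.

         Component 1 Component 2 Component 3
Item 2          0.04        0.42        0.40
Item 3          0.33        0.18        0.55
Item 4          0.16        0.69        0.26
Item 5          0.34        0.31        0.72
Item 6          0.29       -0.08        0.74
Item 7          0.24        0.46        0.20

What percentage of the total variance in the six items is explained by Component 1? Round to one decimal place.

SS loadings for Component 1 = 0.04² + 0.33² + 0.16² + 0.34² + 0.29² + 0.24² = 0.3934
With 6 standardized items, total variance = 6. Proportion = 0.3934/6 = 0.0656 → 6.56%.

6.6%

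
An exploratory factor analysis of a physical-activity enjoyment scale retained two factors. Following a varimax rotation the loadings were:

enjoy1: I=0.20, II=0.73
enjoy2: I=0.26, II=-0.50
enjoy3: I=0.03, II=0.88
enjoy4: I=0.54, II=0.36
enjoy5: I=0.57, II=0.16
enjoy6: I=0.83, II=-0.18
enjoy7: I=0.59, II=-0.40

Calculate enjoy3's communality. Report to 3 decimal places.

0.775

h² = 0.03² + 0.88² = 0.0009 + 0.7744 = 0.7753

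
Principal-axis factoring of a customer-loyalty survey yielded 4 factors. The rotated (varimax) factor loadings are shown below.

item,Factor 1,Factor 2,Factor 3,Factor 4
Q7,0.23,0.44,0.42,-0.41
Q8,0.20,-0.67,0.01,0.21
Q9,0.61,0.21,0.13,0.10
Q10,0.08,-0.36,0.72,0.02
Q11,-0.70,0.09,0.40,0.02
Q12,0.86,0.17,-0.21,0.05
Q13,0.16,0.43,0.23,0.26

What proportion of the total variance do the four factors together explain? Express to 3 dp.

Communalities: 0.5910, 0.5331, 0.4431, 0.6548, 0.6585, 0.8151, 0.3310; Σh² = 4.0266.
Total variance with 7 standardized items is 7, so the solution explains 4.0266/7 = 0.5752.

0.575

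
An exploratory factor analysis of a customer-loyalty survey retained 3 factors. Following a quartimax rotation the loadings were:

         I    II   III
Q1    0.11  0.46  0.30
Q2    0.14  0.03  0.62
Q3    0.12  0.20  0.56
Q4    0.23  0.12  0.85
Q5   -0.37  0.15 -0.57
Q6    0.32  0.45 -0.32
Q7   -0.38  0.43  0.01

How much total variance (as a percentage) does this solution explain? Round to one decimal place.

44.2%

Communalities: 0.3137, 0.4049, 0.3680, 0.7898, 0.4843, 0.4073, 0.3294; Σh² = 3.0974.
Total variance with 7 standardized items is 7, so the solution explains 3.0974/7 = 0.4425 = 44.25%.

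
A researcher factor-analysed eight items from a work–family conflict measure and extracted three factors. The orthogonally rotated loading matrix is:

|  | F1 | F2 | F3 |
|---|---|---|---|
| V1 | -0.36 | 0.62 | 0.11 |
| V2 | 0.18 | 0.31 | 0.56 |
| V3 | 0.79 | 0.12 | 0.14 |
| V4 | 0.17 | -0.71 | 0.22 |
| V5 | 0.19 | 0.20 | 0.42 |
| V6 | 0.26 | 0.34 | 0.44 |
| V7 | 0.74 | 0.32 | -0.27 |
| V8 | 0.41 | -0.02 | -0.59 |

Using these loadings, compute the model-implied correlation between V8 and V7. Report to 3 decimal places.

0.456

r̂ = Σ λ_i·λ_j across factors = (0.41)(0.74) + (-0.02)(0.32) + (-0.59)(-0.27)
  = +0.3034 -0.0064 +0.1593 = 0.4563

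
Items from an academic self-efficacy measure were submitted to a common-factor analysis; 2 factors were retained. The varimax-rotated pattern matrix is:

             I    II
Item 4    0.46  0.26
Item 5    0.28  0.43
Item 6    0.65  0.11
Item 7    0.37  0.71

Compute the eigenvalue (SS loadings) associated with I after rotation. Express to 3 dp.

0.849

SS loadings for I = 0.46² + 0.28² + 0.65² + 0.37² = 0.2116 + 0.0784 + 0.4225 + 0.1369 = 0.8494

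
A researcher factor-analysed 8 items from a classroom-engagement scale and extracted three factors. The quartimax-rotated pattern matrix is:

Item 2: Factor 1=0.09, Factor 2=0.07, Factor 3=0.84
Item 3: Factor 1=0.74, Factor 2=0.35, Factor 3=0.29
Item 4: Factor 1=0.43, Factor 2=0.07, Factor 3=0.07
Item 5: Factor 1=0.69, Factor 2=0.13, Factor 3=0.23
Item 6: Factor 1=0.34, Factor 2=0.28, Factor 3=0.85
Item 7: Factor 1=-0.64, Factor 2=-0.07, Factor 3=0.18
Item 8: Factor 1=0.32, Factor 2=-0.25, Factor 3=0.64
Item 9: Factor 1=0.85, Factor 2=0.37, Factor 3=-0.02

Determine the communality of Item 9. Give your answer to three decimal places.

h² = 0.85² + 0.37² + (-0.02)² = 0.7225 + 0.1369 + 0.0004 = 0.8598

0.860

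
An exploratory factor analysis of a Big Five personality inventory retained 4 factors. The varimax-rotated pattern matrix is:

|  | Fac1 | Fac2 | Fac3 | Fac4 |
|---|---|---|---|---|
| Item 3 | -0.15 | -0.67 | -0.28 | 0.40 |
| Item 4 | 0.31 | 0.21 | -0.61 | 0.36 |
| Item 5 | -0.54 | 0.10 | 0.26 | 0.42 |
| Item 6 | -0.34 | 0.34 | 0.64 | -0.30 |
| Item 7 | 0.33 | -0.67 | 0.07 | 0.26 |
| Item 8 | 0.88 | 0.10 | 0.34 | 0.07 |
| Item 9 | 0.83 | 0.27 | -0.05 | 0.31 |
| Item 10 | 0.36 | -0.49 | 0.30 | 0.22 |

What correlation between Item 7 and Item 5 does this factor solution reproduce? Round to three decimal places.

-0.118

r̂ = Σ λ_i·λ_j across factors = (0.33)(-0.54) + (-0.67)(0.10) + (0.07)(0.26) + (0.26)(0.42)
  = -0.1782 -0.0670 +0.0182 +0.1092 = -0.1178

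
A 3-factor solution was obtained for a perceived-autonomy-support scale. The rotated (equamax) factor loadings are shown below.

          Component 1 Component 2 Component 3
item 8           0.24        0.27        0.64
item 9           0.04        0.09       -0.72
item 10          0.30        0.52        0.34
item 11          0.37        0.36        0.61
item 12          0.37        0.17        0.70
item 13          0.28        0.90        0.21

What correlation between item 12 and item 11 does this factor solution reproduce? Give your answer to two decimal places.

r̂ = Σ λ_i·λ_j across factors = (0.37)(0.37) + (0.17)(0.36) + (0.70)(0.61)
  = +0.1369 +0.0612 +0.4270 = 0.6251

0.63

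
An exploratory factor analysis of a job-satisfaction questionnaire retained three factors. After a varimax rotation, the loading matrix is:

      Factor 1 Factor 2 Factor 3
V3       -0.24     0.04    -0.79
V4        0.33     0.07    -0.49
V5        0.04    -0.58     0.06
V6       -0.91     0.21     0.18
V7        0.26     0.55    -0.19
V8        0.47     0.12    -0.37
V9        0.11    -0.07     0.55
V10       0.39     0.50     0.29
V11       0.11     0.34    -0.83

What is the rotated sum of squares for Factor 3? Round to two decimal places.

2.15

SS loadings for Factor 3 = (-0.79)² + (-0.49)² + 0.06² + 0.18² + (-0.19)² + (-0.37)² + 0.55² + 0.29² + (-0.83)² = 0.6241 + 0.2401 + 0.0036 + 0.0324 + 0.0361 + 0.1369 + 0.3025 + 0.0841 + 0.6889 = 2.1487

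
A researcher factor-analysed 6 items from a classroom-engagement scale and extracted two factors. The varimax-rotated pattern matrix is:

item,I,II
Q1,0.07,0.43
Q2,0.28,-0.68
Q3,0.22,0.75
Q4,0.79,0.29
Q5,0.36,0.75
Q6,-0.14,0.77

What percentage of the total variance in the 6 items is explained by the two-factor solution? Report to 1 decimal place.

Communalities: 0.1898, 0.5408, 0.6109, 0.7082, 0.6921, 0.6125; Σh² = 3.3543.
Total variance with 6 standardized items is 6, so the solution explains 3.3543/6 = 0.5590 = 55.91%.

55.9%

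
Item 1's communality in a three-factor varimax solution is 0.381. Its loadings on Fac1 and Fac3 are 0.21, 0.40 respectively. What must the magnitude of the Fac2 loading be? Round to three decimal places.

Under orthogonal rotation h² = Σλ², so λ_Fac2² = h² − (0.2041) = 0.381 − 0.2041 = 0.1769.
|λ| = √0.1769 = 0.4206.

0.421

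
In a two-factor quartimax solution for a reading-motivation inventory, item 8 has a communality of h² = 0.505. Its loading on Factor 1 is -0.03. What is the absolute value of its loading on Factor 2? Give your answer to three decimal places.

0.710

Under orthogonal rotation h² = Σλ², so λ_Factor 2² = h² − (0.0009) = 0.505 − 0.0009 = 0.5041.
|λ| = √0.5041 = 0.7100.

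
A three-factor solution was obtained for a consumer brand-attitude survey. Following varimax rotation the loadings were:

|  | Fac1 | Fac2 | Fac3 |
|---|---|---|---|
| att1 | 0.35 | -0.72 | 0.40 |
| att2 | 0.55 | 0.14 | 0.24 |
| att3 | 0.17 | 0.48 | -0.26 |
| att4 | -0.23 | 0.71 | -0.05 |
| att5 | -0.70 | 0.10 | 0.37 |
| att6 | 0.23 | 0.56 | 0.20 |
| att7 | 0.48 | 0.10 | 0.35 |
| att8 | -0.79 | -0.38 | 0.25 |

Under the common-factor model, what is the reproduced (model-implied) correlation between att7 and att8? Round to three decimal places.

-0.330

r̂ = Σ λ_i·λ_j across factors = (0.48)(-0.79) + (0.10)(-0.38) + (0.35)(0.25)
  = -0.3792 -0.0380 +0.0875 = -0.3297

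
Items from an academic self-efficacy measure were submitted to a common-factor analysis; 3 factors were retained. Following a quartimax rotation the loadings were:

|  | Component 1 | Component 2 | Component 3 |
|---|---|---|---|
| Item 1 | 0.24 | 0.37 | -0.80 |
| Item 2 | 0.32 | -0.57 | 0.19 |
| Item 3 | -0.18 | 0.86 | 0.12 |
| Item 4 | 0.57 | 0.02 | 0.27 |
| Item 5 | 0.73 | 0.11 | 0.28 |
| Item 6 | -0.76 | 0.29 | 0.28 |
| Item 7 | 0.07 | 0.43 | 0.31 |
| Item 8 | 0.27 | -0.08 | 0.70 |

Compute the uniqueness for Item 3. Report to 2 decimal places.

h² = (-0.18)² + 0.86² + 0.12² = 0.0324 + 0.7396 + 0.0144 = 0.7864
Uniqueness u² = 1 − h² = 1 − 0.7864 = 0.2136

0.21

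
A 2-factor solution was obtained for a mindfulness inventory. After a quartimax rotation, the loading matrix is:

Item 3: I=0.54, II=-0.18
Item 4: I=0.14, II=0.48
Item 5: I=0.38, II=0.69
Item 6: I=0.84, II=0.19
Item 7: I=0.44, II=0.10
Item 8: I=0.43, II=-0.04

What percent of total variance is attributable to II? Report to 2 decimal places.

SS loadings for II = (-0.18)² + 0.48² + 0.69² + 0.19² + 0.10² + (-0.04)² = 0.7866
With 6 standardized items, total variance = 6. Proportion = 0.7866/6 = 0.1311 → 13.11%.

13.11%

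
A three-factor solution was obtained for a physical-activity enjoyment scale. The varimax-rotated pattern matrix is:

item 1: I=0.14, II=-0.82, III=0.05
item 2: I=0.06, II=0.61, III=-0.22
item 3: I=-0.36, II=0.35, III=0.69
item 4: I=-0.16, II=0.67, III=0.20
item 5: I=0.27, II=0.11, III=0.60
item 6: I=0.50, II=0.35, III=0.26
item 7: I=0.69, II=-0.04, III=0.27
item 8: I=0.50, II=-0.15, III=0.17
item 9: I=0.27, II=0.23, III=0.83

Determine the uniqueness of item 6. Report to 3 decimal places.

0.560

h² = 0.50² + 0.35² + 0.26² = 0.2500 + 0.1225 + 0.0676 = 0.4401
Uniqueness u² = 1 − h² = 1 − 0.4401 = 0.5599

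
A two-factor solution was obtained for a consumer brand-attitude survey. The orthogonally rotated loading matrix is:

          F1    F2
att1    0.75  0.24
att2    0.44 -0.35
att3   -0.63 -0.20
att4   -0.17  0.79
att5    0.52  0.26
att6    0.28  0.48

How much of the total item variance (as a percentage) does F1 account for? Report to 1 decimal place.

25.5%

SS loadings for F1 = 0.75² + 0.44² + (-0.63)² + (-0.17)² + 0.52² + 0.28² = 1.5307
With 6 standardized items, total variance = 6. Proportion = 1.5307/6 = 0.2551 → 25.51%.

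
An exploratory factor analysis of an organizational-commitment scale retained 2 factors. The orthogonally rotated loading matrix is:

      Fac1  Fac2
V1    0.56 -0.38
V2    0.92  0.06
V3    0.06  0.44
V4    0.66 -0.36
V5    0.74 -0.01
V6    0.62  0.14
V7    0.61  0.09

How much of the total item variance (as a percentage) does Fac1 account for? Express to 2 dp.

SS loadings for Fac1 = 0.56² + 0.92² + 0.06² + 0.66² + 0.74² + 0.62² + 0.61² = 2.9033
With 7 standardized items, total variance = 7. Proportion = 2.9033/7 = 0.4148 → 41.48%.

41.48%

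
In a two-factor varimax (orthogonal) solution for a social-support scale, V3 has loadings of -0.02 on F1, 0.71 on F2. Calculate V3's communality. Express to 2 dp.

0.50

h² = (-0.02)² + 0.71² = 0.0004 + 0.5041 = 0.5045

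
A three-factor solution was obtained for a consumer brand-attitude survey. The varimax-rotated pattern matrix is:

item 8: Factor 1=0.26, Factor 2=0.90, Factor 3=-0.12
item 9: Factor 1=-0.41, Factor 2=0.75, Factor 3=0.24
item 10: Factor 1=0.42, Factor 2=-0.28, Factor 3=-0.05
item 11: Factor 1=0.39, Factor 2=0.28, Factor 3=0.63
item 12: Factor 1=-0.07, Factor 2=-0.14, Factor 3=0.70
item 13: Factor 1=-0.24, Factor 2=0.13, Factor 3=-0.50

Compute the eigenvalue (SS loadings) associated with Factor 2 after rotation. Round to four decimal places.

1.5658

SS loadings for Factor 2 = 0.90² + 0.75² + (-0.28)² + 0.28² + (-0.14)² + 0.13² = 0.8100 + 0.5625 + 0.0784 + 0.0784 + 0.0196 + 0.0169 = 1.5658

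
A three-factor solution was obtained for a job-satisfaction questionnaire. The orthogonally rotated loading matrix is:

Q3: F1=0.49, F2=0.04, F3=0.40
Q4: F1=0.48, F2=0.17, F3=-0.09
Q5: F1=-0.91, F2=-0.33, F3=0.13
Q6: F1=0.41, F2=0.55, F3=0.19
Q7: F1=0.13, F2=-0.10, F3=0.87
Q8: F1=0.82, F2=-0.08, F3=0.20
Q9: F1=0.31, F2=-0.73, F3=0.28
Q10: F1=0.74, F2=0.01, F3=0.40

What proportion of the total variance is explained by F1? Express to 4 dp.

SS loadings for F1 = 0.49² + 0.48² + (-0.91)² + 0.41² + 0.13² + 0.82² + 0.31² + 0.74² = 2.7997
Proportion of variance = 2.7997 / 8 = 0.3500.

0.3500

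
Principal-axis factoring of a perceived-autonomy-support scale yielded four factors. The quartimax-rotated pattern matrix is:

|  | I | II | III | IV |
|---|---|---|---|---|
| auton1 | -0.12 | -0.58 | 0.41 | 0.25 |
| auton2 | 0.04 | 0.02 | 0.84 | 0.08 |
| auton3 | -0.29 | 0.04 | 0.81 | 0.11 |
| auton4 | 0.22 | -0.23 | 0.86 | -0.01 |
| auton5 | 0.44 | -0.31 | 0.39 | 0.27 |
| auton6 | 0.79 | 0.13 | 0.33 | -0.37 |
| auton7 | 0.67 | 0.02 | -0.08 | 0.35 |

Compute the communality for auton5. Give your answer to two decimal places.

h² = 0.44² + (-0.31)² + 0.39² + 0.27² = 0.1936 + 0.0961 + 0.1521 + 0.0729 = 0.5147

0.51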